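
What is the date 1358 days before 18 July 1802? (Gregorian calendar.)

−365 (one year) → Jul 18, 1801 (993 left).
−365 (one year) → Jul 18, 1800 (628 left).
−365 (one year) → Jul 18, 1799 (263 left).
−18 → Jun 30, 1799 (end of Jun, 30 days; 245 left).
−30 → May 31, 1799 (end of May, 31 days; 215 left).
−31 → Apr 30, 1799 (end of Apr, 30 days; 184 left).
−30 → Mar 31, 1799 (end of Mar, 31 days; 154 left).
−31 → Feb 28, 1799 (end of Feb, 28 days; 123 left).
−28 → Jan 31, 1799 (end of Jan, 31 days; 95 left).
−31 → Dec 31, 1798 (end of Dec, 31 days; 64 left).
−31 → Nov 30, 1798 (end of Nov, 30 days; 33 left).
−30 → Oct 31, 1798 (end of Oct, 31 days; 3 left).
−3 → Oct 28, 1798.

October 28, 1798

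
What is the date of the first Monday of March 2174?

March 7, 2174

March 1, 2174 is a Tuesday.
The first Monday is therefore March 7 (6 days later).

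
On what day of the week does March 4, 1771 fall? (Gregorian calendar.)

Monday

Doomsday rule: the anchor day for the 1700s is Sunday. For year 71: 71÷12 = 5 r 11, and 11÷4 = 2, so 5+11+2 = 18.
Sunday + 18 ≡ Thursday — that's 1771's doomsday.
In March the doomsday date is Mar 14.
Mar 4 is 10 days before Mar 14; 10 mod 7 = 3, so Thursday − 3 = Monday.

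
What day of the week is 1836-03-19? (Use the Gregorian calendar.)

Saturday

Doomsday rule: the anchor day for the 1800s is Friday. For year 36: 36÷12 = 3 r 0, and 0÷4 = 0, so 3+0+0 = 3.
Friday + 3 ≡ Monday — that's 1836's doomsday.
In March the doomsday date is Mar 14.
Mar 19 is 5 days after Mar 14; 5 mod 7 = 5, so Monday + 5 = Saturday.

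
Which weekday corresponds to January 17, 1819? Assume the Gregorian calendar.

Sunday

Doomsday rule: the anchor day for the 1800s is Friday. For year 19: 19÷12 = 1 r 7, and 7÷4 = 1, so 1+7+1 = 9.
Friday + 9 ≡ Sunday — that's 1819's doomsday.
In January the doomsday date is Jan 3 (1819 is not a leap year).
Jan 17 is 14 days after Jan 3; 14 mod 7 = 0, so Sunday + 0 = Sunday.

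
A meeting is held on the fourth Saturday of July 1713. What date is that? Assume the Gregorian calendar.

July 1, 1713 is a Saturday.
The first Saturday is therefore July 1 (same day).
The fourth Saturday is 1 + 3×7 = July 22.

July 22, 1713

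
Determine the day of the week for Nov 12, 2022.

Doomsday rule: the anchor day for the 2000s is Tuesday. For year 22: 22÷12 = 1 r 10, and 10÷4 = 2, so 1+10+2 = 13.
Tuesday + 13 ≡ Monday — that's 2022's doomsday.
In November the doomsday date is Nov 7.
Nov 12 is 5 days after Nov 7; 5 mod 7 = 5, so Monday + 5 = Saturday.

Saturday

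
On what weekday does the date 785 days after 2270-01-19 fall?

Jan 19, 2270 is a Wednesday.
785 mod 7 = 1, so 785 days after a Wednesday is Wednesday + 1 = Thursday.

Thursday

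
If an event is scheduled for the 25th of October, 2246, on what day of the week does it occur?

Doomsday rule: the anchor day for the 2200s is Friday. For year 46: 46÷12 = 3 r 10, and 10÷4 = 2, so 3+10+2 = 15.
Friday + 15 ≡ Saturday — that's 2246's doomsday.
In October the doomsday date is Oct 10.
Oct 25 is 15 days after Oct 10; 15 mod 7 = 1, so Saturday + 1 = Sunday.

Sunday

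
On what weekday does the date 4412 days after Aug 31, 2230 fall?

Thursday

Aug 31, 2230 is a Tuesday.
4412 mod 7 = 2, so 4412 days after a Tuesday is Tuesday + 2 = Thursday.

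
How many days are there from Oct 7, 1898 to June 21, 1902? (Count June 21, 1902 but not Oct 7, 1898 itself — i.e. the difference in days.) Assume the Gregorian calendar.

1352

Oct 7, 1898 → Oct 7, 1899: 365 days.
Oct 7, 1899 → Oct 7, 1900: 365 days.
Oct 7, 1900 → Oct 7, 1901: 365 days.
Oct 7, 1901 → Nov 7, 1901: 31 days (October has 31).
Nov 7, 1901 → Dec 7, 1901: 30 days (November has 30).
Dec 7, 1901 → Jan 7, 1902: 31 days (December has 31).
Jan 7, 1902 → Feb 7, 1902: 31 days (January has 31).
Feb 7, 1902 → Mar 7, 1902: 28 days (February has 28).
Mar 7, 1902 → Apr 7, 1902: 31 days (March has 31).
Apr 7, 1902 → May 7, 1902: 30 days (April has 30).
May 7, 1902 → Jun 7, 1902: 31 days (May has 31).
Jun 7, 1902 → Jun 21, 1902: 14 days.
Total: 1352 days.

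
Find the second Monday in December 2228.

December 8, 2228

December 1, 2228 is a Monday.
The first Monday is therefore December 1 (same day).
The second Monday is 1 + 1×7 = December 8.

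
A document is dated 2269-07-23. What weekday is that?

Friday

Doomsday rule: the anchor day for the 2200s is Friday. For year 69: 69÷12 = 5 r 9, and 9÷4 = 2, so 5+9+2 = 16.
Friday + 16 ≡ Sunday — that's 2269's doomsday.
In July the doomsday date is Jul 11.
Jul 23 is 12 days after Jul 11; 12 mod 7 = 5, so Sunday + 5 = Friday.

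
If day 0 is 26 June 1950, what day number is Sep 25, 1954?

1552

Jun 26, 1950 → Jun 26, 1951: 365 days.
Jun 26, 1951 → Jun 26, 1952: 366 days (Feb 29, 1952 is in that span).
Jun 26, 1952 → Jun 26, 1953: 365 days.
Jun 26, 1953 → Jun 26, 1954: 365 days.
Jun 26, 1954 → Jul 26, 1954: 30 days (June has 30).
Jul 26, 1954 → Aug 26, 1954: 31 days (July has 31).
Aug 26, 1954 → Sep 25, 1954: 30 days.
Total: 1552 days.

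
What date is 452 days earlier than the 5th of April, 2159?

−365 (one year) → Apr 5, 2158 (87 left).
−5 → Mar 31, 2158 (end of Mar, 31 days; 82 left).
−31 → Feb 28, 2158 (end of Feb, 28 days; 51 left).
−28 → Jan 31, 2158 (end of Jan, 31 days; 23 left).
−23 → Jan 8, 2158.

January 8, 2158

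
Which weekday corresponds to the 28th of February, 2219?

Sunday

Doomsday rule: the anchor day for the 2200s is Friday. For year 19: 19÷12 = 1 r 7, and 7÷4 = 1, so 1+7+1 = 9.
Friday + 9 ≡ Sunday — that's 2219's doomsday.
In February the doomsday date is Feb 28 (2219 is not a leap year).
Feb 28 is the doomsday itself: Sunday.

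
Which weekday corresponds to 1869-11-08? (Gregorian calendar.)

Doomsday rule: the anchor day for the 1800s is Friday. For year 69: 69÷12 = 5 r 9, and 9÷4 = 2, so 5+9+2 = 16.
Friday + 16 ≡ Sunday — that's 1869's doomsday.
In November the doomsday date is Nov 7.
Nov 8 is 1 day after Nov 7; 1 mod 7 = 1, so Sunday + 1 = Monday.

Monday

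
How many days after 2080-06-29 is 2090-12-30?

Jun 29, 2080 → Jun 29, 2081: 365 days.
Jun 29, 2081 → Jun 29, 2082: 365 days.
Jun 29, 2082 → Jun 29, 2083: 365 days.
Jun 29, 2083 → Jun 29, 2084: 366 days (Feb 29, 2084 is in that span).
Jun 29, 2084 → Jun 29, 2085: 365 days.
Jun 29, 2085 → Jun 29, 2086: 365 days.
Jun 29, 2086 → Jun 29, 2087: 365 days.
Jun 29, 2087 → Jun 29, 2088: 366 days (Feb 29, 2088 is in that span).
Jun 29, 2088 → Jun 29, 2089: 365 days.
Jun 29, 2089 → Jun 29, 2090: 365 days.
Jun 29, 2090 → Jul 29, 2090: 30 days (June has 30).
Jul 29, 2090 → Aug 29, 2090: 31 days (July has 31).
Aug 29, 2090 → Sep 29, 2090: 31 days (August has 31).
Sep 29, 2090 → Oct 29, 2090: 30 days (September has 30).
Oct 29, 2090 → Nov 29, 2090: 31 days (October has 31).
Nov 29, 2090 → Dec 29, 2090: 30 days (November has 30).
Dec 29, 2090 → Dec 30, 2090: 1 days.
Total: 3836 days.

3836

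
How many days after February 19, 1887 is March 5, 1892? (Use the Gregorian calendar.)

Feb 19, 1887 → Feb 19, 1888: 365 days.
Feb 19, 1888 → Feb 19, 1889: 366 days (Feb 29, 1888 is in that span).
Feb 19, 1889 → Feb 19, 1890: 365 days.
Feb 19, 1890 → Feb 19, 1891: 365 days.
Feb 19, 1891 → Mar 19, 1891: 28 days (February has 28).
Mar 19, 1891 → Apr 19, 1891: 31 days (March has 31).
Apr 19, 1891 → May 19, 1891: 30 days (April has 30).
May 19, 1891 → Jun 19, 1891: 31 days (May has 31).
Jun 19, 1891 → Jul 19, 1891: 30 days (June has 30).
Jul 19, 1891 → Aug 19, 1891: 31 days (July has 31).
Aug 19, 1891 → Sep 19, 1891: 31 days (August has 31).
Sep 19, 1891 → Oct 19, 1891: 30 days (September has 30).
Oct 19, 1891 → Nov 19, 1891: 31 days (October has 31).
Nov 19, 1891 → Dec 19, 1891: 30 days (November has 30).
Dec 19, 1891 → Jan 19, 1892: 31 days (December has 31).
Jan 19, 1892 → Feb 19, 1892: 31 days (January has 31).
Feb 19, 1892 → Mar 5, 1892: 15 days.
Total: 1841 days.

1841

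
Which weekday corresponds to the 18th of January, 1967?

Wednesday

January 1, 1967 is a Sunday.
Jan 1, 1967 → Jan 18, 1967: 17 days.
Total: 17 days.
17 mod 7 = 3, so Sunday + 3 = Wednesday.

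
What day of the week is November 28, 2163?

Monday

Doomsday rule: the anchor day for the 2100s is Sunday. For year 63: 63÷12 = 5 r 3, and 3÷4 = 0, so 5+3+0 = 8.
Sunday + 8 ≡ Monday — that's 2163's doomsday.
In November the doomsday date is Nov 7.
Nov 28 is 21 days after Nov 7; 21 mod 7 = 0, so Monday + 0 = Monday.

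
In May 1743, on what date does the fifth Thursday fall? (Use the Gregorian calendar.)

May 1, 1743 is a Wednesday.
The first Thursday is therefore May 2 (1 days later).
The fifth Thursday is 2 + 4×7 = May 30.

May 30, 1743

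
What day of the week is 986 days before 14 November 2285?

Sunday

First find the weekday of Nov 14, 2285. Doomsday rule: the anchor day for the 2200s is Friday. For year 85: 85÷12 = 7 r 1, and 1÷4 = 0, so 7+1+0 = 8.
Friday + 8 ≡ Saturday — that's 2285's doomsday.
In November the doomsday date is Nov 7.
Nov 14 is 7 days after Nov 7; 7 mod 7 = 0, so Saturday + 0 = Saturday.
986 mod 7 = 6, so 986 days before a Saturday is Saturday − 6 = Sunday.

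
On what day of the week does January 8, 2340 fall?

Doomsday rule: the anchor day for the 2300s is Wednesday. For year 40: 40÷12 = 3 r 4, and 4÷4 = 1, so 3+4+1 = 8.
Wednesday + 8 ≡ Thursday — that's 2340's doomsday.
In January the doomsday date is Jan 4 (2340 is a leap year (divisible by 4)).
Jan 8 is 4 days after Jan 4; 4 mod 7 = 4, so Thursday + 4 = Monday.

Monday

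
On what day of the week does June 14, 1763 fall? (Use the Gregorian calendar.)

Tuesday

Doomsday rule: the anchor day for the 1700s is Sunday. For year 63: 63÷12 = 5 r 3, and 3÷4 = 0, so 5+3+0 = 8.
Sunday + 8 ≡ Monday — that's 1763's doomsday.
In June the doomsday date is Jun 6.
Jun 14 is 8 days after Jun 6; 8 mod 7 = 1, so Monday + 1 = Tuesday.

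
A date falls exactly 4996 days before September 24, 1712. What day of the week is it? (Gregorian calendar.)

Monday

Sep 24, 1712 is a Saturday.
4996 mod 7 = 5, so 4996 days before a Saturday is Saturday − 5 = Monday.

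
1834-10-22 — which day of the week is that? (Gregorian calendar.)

Wednesday

Doomsday rule: the anchor day for the 1800s is Friday. For year 34: 34÷12 = 2 r 10, and 10÷4 = 2, so 2+10+2 = 14.
Friday + 14 ≡ Friday — that's 1834's doomsday.
In October the doomsday date is Oct 10.
Oct 22 is 12 days after Oct 10; 12 mod 7 = 5, so Friday + 5 = Wednesday.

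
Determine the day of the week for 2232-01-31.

Tuesday

Doomsday rule: the anchor day for the 2200s is Friday. For year 32: 32÷12 = 2 r 8, and 8÷4 = 2, so 2+8+2 = 12.
Friday + 12 ≡ Wednesday — that's 2232's doomsday.
In January the doomsday date is Jan 4 (2232 is a leap year (divisible by 4)).
Jan 31 is 27 days after Jan 4; 27 mod 7 = 6, so Wednesday + 6 = Tuesday.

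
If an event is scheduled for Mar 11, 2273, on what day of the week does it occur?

Tuesday

Doomsday rule: the anchor day for the 2200s is Friday. For year 73: 73÷12 = 6 r 1, and 1÷4 = 0, so 6+1+0 = 7.
Friday + 7 ≡ Friday — that's 2273's doomsday.
In March the doomsday date is Mar 14.
Mar 11 is 3 days before Mar 14; 3 mod 7 = 3, so Friday − 3 = Tuesday.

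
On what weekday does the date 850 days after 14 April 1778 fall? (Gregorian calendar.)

Friday

Apr 14, 1778 is a Tuesday.
850 mod 7 = 3, so 850 days after a Tuesday is Tuesday + 3 = Friday.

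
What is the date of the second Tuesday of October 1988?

October 11, 1988

October 1, 1988 is a Saturday.
The first Tuesday is therefore October 4 (3 days later).
The second Tuesday is 4 + 1×7 = October 11.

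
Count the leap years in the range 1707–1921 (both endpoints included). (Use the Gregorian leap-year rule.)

52

Multiples of 4 in [1707,1921]: 54.
Of those, multiples of 100: 2 (not leap unless ÷400).
Multiples of 400: 0.
Leap years = 54 − 2 + 0 = 52.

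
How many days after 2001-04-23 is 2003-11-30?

951

Apr 23, 2001 → Apr 23, 2002: 365 days.
Apr 23, 2002 → Apr 23, 2003: 365 days.
Apr 23, 2003 → May 23, 2003: 30 days (April has 30).
May 23, 2003 → Jun 23, 2003: 31 days (May has 31).
Jun 23, 2003 → Jul 23, 2003: 30 days (June has 30).
Jul 23, 2003 → Aug 23, 2003: 31 days (July has 31).
Aug 23, 2003 → Sep 23, 2003: 31 days (August has 31).
Sep 23, 2003 → Oct 23, 2003: 30 days (September has 30).
Oct 23, 2003 → Nov 23, 2003: 31 days (October has 31).
Nov 23, 2003 → Nov 30, 2003: 7 days.
Total: 951 days.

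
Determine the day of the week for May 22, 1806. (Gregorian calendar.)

Thursday

Doomsday rule: the anchor day for the 1800s is Friday. For year 06: 6÷12 = 0 r 6, and 6÷4 = 1, so 0+6+1 = 7.
Friday + 7 ≡ Friday — that's 1806's doomsday.
In May the doomsday date is May 9.
May 22 is 13 days after May 9; 13 mod 7 = 6, so Friday + 6 = Thursday.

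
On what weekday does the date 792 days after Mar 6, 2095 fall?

Mar 6, 2095 is a Sunday.
792 mod 7 = 1, so 792 days after a Sunday is Sunday + 1 = Monday.

Monday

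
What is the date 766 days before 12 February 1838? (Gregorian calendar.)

−365 (one year) → Feb 12, 1837 (401 left).
−366 (one year; includes Feb 29, 1836) → Feb 12, 1836 (35 left).
−12 → Jan 31, 1836 (end of Jan, 31 days; 23 left).
−23 → Jan 8, 1836.

January 8, 1836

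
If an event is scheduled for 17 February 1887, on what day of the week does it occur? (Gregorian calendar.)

Doomsday rule: the anchor day for the 1800s is Friday. For year 87: 87÷12 = 7 r 3, and 3÷4 = 0, so 7+3+0 = 10.
Friday + 10 ≡ Monday — that's 1887's doomsday.
In February the doomsday date is Feb 28 (1887 is not a leap year).
Feb 17 is 11 days before Feb 28; 11 mod 7 = 4, so Monday − 4 = Thursday.

Thursday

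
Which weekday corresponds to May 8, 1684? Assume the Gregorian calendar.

Monday

Doomsday rule: the anchor day for the 1600s is Tuesday. For year 84: 84÷12 = 7 r 0, and 0÷4 = 0, so 7+0+0 = 7.
Tuesday + 7 ≡ Tuesday — that's 1684's doomsday.
In May the doomsday date is May 9.
May 8 is 1 day before May 9; 1 mod 7 = 1, so Tuesday − 1 = Monday.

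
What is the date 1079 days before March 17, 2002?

April 3, 1999

−365 (one year) → Mar 17, 2001 (714 left).
−365 (one year) → Mar 17, 2000 (349 left).
−17 → Feb 29, 2000 (end of Feb, 29 days; 332 left).
−29 → Jan 31, 2000 (end of Jan, 31 days; 303 left).
−31 → Dec 31, 1999 (end of Dec, 31 days; 272 left).
−31 → Nov 30, 1999 (end of Nov, 30 days; 241 left).
−30 → Oct 31, 1999 (end of Oct, 31 days; 211 left).
−31 → Sep 30, 1999 (end of Sep, 30 days; 180 left).
−30 → Aug 31, 1999 (end of Aug, 31 days; 150 left).
−31 → Jul 31, 1999 (end of Jul, 31 days; 119 left).
−31 → Jun 30, 1999 (end of Jun, 30 days; 88 left).
−30 → May 31, 1999 (end of May, 31 days; 58 left).
−31 → Apr 30, 1999 (end of Apr, 30 days; 27 left).
−27 → Apr 3, 1999.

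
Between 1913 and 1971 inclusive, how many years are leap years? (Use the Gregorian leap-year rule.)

Multiples of 4 in [1913,1971]: 14.
Of those, multiples of 100: 0 (not leap unless ÷400).
Multiples of 400: 0.
Leap years = 14 − 0 + 0 = 14.

14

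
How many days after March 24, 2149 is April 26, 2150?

Mar 24, 2149 → Apr 24, 2149: 31 days (March has 31).
Apr 24, 2149 → May 24, 2149: 30 days (April has 30).
May 24, 2149 → Jun 24, 2149: 31 days (May has 31).
Jun 24, 2149 → Jul 24, 2149: 30 days (June has 30).
Jul 24, 2149 → Aug 24, 2149: 31 days (July has 31).
Aug 24, 2149 → Sep 24, 2149: 31 days (August has 31).
Sep 24, 2149 → Oct 24, 2149: 30 days (September has 30).
Oct 24, 2149 → Nov 24, 2149: 31 days (October has 31).
Nov 24, 2149 → Dec 24, 2149: 30 days (November has 30).
Dec 24, 2149 → Jan 24, 2150: 31 days (December has 31).
Jan 24, 2150 → Feb 24, 2150: 31 days (January has 31).
Feb 24, 2150 → Mar 24, 2150: 28 days (February has 28).
Mar 24, 2150 → Apr 24, 2150: 31 days (March has 31).
Apr 24, 2150 → Apr 26, 2150: 2 days.
Total: 398 days.

398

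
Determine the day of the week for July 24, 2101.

Sunday

January 1, 2101 is a Saturday.
Jan 1, 2101 → Feb 1, 2101: 31 days (January has 31).
Feb 1, 2101 → Mar 1, 2101: 28 days (February has 28).
Mar 1, 2101 → Apr 1, 2101: 31 days (March has 31).
Apr 1, 2101 → May 1, 2101: 30 days (April has 30).
May 1, 2101 → Jun 1, 2101: 31 days (May has 31).
Jun 1, 2101 → Jul 1, 2101: 30 days (June has 30).
Jul 1, 2101 → Jul 24, 2101: 23 days.
Total: 204 days.
204 mod 7 = 1, so Saturday + 1 = Sunday.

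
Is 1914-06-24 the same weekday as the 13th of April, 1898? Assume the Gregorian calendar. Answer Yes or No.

From Apr 13, 1898 to Jun 24, 1914 is 5915 days.
5915 mod 7 = 0, so they are the same weekday.
(Apr 13, 1898 is a Wednesday; Jun 24, 1914 is a Wednesday.)

Yes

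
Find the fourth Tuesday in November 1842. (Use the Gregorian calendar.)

November 1, 1842 is a Tuesday.
The first Tuesday is therefore November 1 (same day).
The fourth Tuesday is 1 + 3×7 = November 22.

November 22, 1842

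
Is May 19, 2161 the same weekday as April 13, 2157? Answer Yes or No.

From Apr 13, 2157 to May 19, 2161 is 1497 days.
1497 mod 7 = 6, so they are different weekdays.
(Apr 13, 2157 is a Wednesday; May 19, 2161 is a Tuesday.)

No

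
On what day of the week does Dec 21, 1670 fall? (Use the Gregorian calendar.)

Doomsday rule: the anchor day for the 1600s is Tuesday. For year 70: 70÷12 = 5 r 10, and 10÷4 = 2, so 5+10+2 = 17.
Tuesday + 17 ≡ Friday — that's 1670's doomsday.
In December the doomsday date is Dec 12.
Dec 21 is 9 days after Dec 12; 9 mod 7 = 2, so Friday + 2 = Sunday.

Sunday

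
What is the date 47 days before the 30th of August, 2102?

−30 → Jul 31, 2102 (end of Jul, 31 days; 17 left).
−17 → Jul 14, 2102.

July 14, 2102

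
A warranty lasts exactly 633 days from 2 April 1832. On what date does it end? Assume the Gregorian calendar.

December 26, 1833

+365 (one year) → Apr 2, 1833 (268 left).
Apr has 30 days: +29 → May 1, 1833 (239 left).
May has 31 days: +31 → Jun 1, 1833 (208 left).
Jun has 30 days: +30 → Jul 1, 1833 (178 left).
Jul has 31 days: +31 → Aug 1, 1833 (147 left).
Aug has 31 days: +31 → Sep 1, 1833 (116 left).
Sep has 30 days: +30 → Oct 1, 1833 (86 left).
Oct has 31 days: +31 → Nov 1, 1833 (55 left).
Nov has 30 days: +30 → Dec 1, 1833 (25 left).
+25 → Dec 26, 1833.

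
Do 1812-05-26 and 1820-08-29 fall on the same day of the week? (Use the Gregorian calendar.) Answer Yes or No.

Yes

From May 26, 1812 to Aug 29, 1820 is 3017 days.
3017 mod 7 = 0, so they are the same weekday.
(May 26, 1812 is a Tuesday; Aug 29, 1820 is a Tuesday.)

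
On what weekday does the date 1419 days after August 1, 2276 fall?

Sunday

Aug 1, 2276 is a Tuesday.
1419 mod 7 = 5, so 1419 days after a Tuesday is Tuesday + 5 = Sunday.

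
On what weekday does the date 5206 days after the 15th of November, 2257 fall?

Friday

First find the weekday of Nov 15, 2257. Doomsday rule: the anchor day for the 2200s is Friday. For year 57: 57÷12 = 4 r 9, and 9÷4 = 2, so 4+9+2 = 15.
Friday + 15 ≡ Saturday — that's 2257's doomsday.
In November the doomsday date is Nov 7.
Nov 15 is 8 days after Nov 7; 8 mod 7 = 1, so Saturday + 1 = Sunday.
5206 mod 7 = 5, so 5206 days after a Sunday is Sunday + 5 = Friday.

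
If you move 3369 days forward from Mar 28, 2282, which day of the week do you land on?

First find the weekday of Mar 28, 2282. Doomsday rule: the anchor day for the 2200s is Friday. For year 82: 82÷12 = 6 r 10, and 10÷4 = 2, so 6+10+2 = 18.
Friday + 18 ≡ Tuesday — that's 2282's doomsday.
In March the doomsday date is Mar 14.
Mar 28 is 14 days after Mar 14; 14 mod 7 = 0, so Tuesday + 0 = Tuesday.
3369 mod 7 = 2, so 3369 days after a Tuesday is Tuesday + 2 = Thursday.

Thursday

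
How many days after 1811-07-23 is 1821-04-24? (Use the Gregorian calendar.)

Jul 23, 1811 → Jul 23, 1812: 366 days (Feb 29, 1812 is in that span).
Jul 23, 1812 → Jul 23, 1813: 365 days.
Jul 23, 1813 → Jul 23, 1814: 365 days.
Jul 23, 1814 → Jul 23, 1815: 365 days.
Jul 23, 1815 → Jul 23, 1816: 366 days (Feb 29, 1816 is in that span).
Jul 23, 1816 → Jul 23, 1817: 365 days.
Jul 23, 1817 → Jul 23, 1818: 365 days.
Jul 23, 1818 → Jul 23, 1819: 365 days.
Jul 23, 1819 → Jul 23, 1820: 366 days (Feb 29, 1820 is in that span).
Jul 23, 1820 → Aug 23, 1820: 31 days (July has 31).
Aug 23, 1820 → Sep 23, 1820: 31 days (August has 31).
Sep 23, 1820 → Oct 23, 1820: 30 days (September has 30).
Oct 23, 1820 → Nov 23, 1820: 31 days (October has 31).
Nov 23, 1820 → Dec 23, 1820: 30 days (November has 30).
Dec 23, 1820 → Jan 23, 1821: 31 days (December has 31).
Jan 23, 1821 → Feb 23, 1821: 31 days (January has 31).
Feb 23, 1821 → Mar 23, 1821: 28 days (February has 28).
Mar 23, 1821 → Apr 23, 1821: 31 days (March has 31).
Apr 23, 1821 → Apr 24, 1821: 1 days.
Total: 3563 days.

3563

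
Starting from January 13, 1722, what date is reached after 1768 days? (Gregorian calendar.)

+365 (one year) → Jan 13, 1723 (1403 left).
+365 (one year) → Jan 13, 1724 (1038 left).
+366 (one year; includes Feb 29, 1724) → Jan 13, 1725 (672 left).
+365 (one year) → Jan 13, 1726 (307 left).
Jan has 31 days: +19 → Feb 1, 1726 (288 left).
Feb has 28 days: +28 → Mar 1, 1726 (260 left).
Mar has 31 days: +31 → Apr 1, 1726 (229 left).
Apr has 30 days: +30 → May 1, 1726 (199 left).
May has 31 days: +31 → Jun 1, 1726 (168 left).
Jun has 30 days: +30 → Jul 1, 1726 (138 left).
Jul has 31 days: +31 → Aug 1, 1726 (107 left).
Aug has 31 days: +31 → Sep 1, 1726 (76 left).
Sep has 30 days: +30 → Oct 1, 1726 (46 left).
Oct has 31 days: +31 → Nov 1, 1726 (15 left).
+15 → Nov 16, 1726.

November 16, 1726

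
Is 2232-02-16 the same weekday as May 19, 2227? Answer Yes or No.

From May 19, 2227 to Feb 16, 2232 is 1734 days.
1734 mod 7 = 5, so they are different weekdays.
(May 19, 2227 is a Saturday; Feb 16, 2232 is a Thursday.)

No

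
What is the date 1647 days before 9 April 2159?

−365 (one year) → Apr 9, 2158 (1282 left).
−365 (one year) → Apr 9, 2157 (917 left).
−365 (one year) → Apr 9, 2156 (552 left).
−366 (one year; includes Feb 29, 2156) → Apr 9, 2155 (186 left).
−9 → Mar 31, 2155 (end of Mar, 31 days; 177 left).
−31 → Feb 28, 2155 (end of Feb, 28 days; 146 left).
−28 → Jan 31, 2155 (end of Jan, 31 days; 118 left).
−31 → Dec 31, 2154 (end of Dec, 31 days; 87 left).
−31 → Nov 30, 2154 (end of Nov, 30 days; 56 left).
−30 → Oct 31, 2154 (end of Oct, 31 days; 26 left).
−26 → Oct 5, 2154.

October 5, 2154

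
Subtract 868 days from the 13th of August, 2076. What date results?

March 29, 2074

−366 (one year; includes Feb 29, 2076) → Aug 13, 2075 (502 left).
−365 (one year) → Aug 13, 2074 (137 left).
−13 → Jul 31, 2074 (end of Jul, 31 days; 124 left).
−31 → Jun 30, 2074 (end of Jun, 30 days; 93 left).
−30 → May 31, 2074 (end of May, 31 days; 63 left).
−31 → Apr 30, 2074 (end of Apr, 30 days; 32 left).
−30 → Mar 31, 2074 (end of Mar, 31 days; 2 left).
−2 → Mar 29, 2074.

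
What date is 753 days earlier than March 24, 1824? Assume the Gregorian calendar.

March 2, 1822

−366 (one year; includes Feb 29, 1824) → Mar 24, 1823 (387 left).
−24 → Feb 28, 1823 (end of Feb, 28 days; 363 left).
−28 → Jan 31, 1823 (end of Jan, 31 days; 335 left).
−31 → Dec 31, 1822 (end of Dec, 31 days; 304 left).
−31 → Nov 30, 1822 (end of Nov, 30 days; 273 left).
−30 → Oct 31, 1822 (end of Oct, 31 days; 243 left).
−31 → Sep 30, 1822 (end of Sep, 30 days; 212 left).
−30 → Aug 31, 1822 (end of Aug, 31 days; 182 left).
−31 → Jul 31, 1822 (end of Jul, 31 days; 151 left).
−31 → Jun 30, 1822 (end of Jun, 30 days; 120 left).
−30 → May 31, 1822 (end of May, 31 days; 90 left).
−31 → Apr 30, 1822 (end of Apr, 30 days; 59 left).
−30 → Mar 31, 1822 (end of Mar, 31 days; 29 left).
−29 → Mar 2, 1822.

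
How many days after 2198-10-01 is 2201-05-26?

967

Oct 1, 2198 → Oct 1, 2199: 365 days.
Oct 1, 2199 → Oct 1, 2200: 365 days.
Oct 1, 2200 → Nov 1, 2200: 31 days (October has 31).
Nov 1, 2200 → Dec 1, 2200: 30 days (November has 30).
Dec 1, 2200 → Jan 1, 2201: 31 days (December has 31).
Jan 1, 2201 → Feb 1, 2201: 31 days (January has 31).
Feb 1, 2201 → Mar 1, 2201: 28 days (February has 28).
Mar 1, 2201 → Apr 1, 2201: 31 days (March has 31).
Apr 1, 2201 → May 1, 2201: 30 days (April has 30).
May 1, 2201 → May 26, 2201: 25 days.
Total: 967 days.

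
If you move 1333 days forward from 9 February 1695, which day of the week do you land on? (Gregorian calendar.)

Saturday

First find the weekday of Feb 9, 1695. Doomsday rule: the anchor day for the 1600s is Tuesday. For year 95: 95÷12 = 7 r 11, and 11÷4 = 2, so 7+11+2 = 20.
Tuesday + 20 ≡ Monday — that's 1695's doomsday.
In February the doomsday date is Feb 28 (1695 is not a leap year).
Feb 9 is 19 days before Feb 28; 19 mod 7 = 5, so Monday − 5 = Wednesday.
1333 mod 7 = 3, so 1333 days after a Wednesday is Wednesday + 3 = Saturday.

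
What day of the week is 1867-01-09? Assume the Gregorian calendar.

Wednesday

Doomsday rule: the anchor day for the 1800s is Friday. For year 67: 67÷12 = 5 r 7, and 7÷4 = 1, so 5+7+1 = 13.
Friday + 13 ≡ Thursday — that's 1867's doomsday.
In January the doomsday date is Jan 3 (1867 is not a leap year).
Jan 9 is 6 days after Jan 3; 6 mod 7 = 6, so Thursday + 6 = Wednesday.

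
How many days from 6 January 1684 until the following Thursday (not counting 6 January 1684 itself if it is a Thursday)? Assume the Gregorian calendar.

Jan 6, 1684 is a Thursday.
From Thursday to the next Thursday is 7 days.

7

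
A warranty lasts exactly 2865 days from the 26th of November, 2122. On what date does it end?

+365 (one year) → Nov 26, 2123 (2500 left).
+366 (one year; includes Feb 29, 2124) → Nov 26, 2124 (2134 left).
+365 (one year) → Nov 26, 2125 (1769 left).
+365 (one year) → Nov 26, 2126 (1404 left).
+365 (one year) → Nov 26, 2127 (1039 left).
+366 (one year; includes Feb 29, 2128) → Nov 26, 2128 (673 left).
+365 (one year) → Nov 26, 2129 (308 left).
Nov has 30 days: +5 → Dec 1, 2129 (303 left).
Dec has 31 days: +31 → Jan 1, 2130 (272 left).
Jan has 31 days: +31 → Feb 1, 2130 (241 left).
Feb has 28 days: +28 → Mar 1, 2130 (213 left).
Mar has 31 days: +31 → Apr 1, 2130 (182 left).
Apr has 30 days: +30 → May 1, 2130 (152 left).
May has 31 days: +31 → Jun 1, 2130 (121 left).
Jun has 30 days: +30 → Jul 1, 2130 (91 left).
Jul has 31 days: +31 → Aug 1, 2130 (60 left).
Aug has 31 days: +31 → Sep 1, 2130 (29 left).
+29 → Sep 30, 2130.

September 30, 2130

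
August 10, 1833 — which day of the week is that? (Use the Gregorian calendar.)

Saturday

Doomsday rule: the anchor day for the 1800s is Friday. For year 33: 33÷12 = 2 r 9, and 9÷4 = 2, so 2+9+2 = 13.
Friday + 13 ≡ Thursday — that's 1833's doomsday.
In August the doomsday date is Aug 8.
Aug 10 is 2 days after Aug 8; 2 mod 7 = 2, so Thursday + 2 = Saturday.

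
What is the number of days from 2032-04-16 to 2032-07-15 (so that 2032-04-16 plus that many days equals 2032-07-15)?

Apr 16, 2032 → May 16, 2032: 30 days (April has 30).
May 16, 2032 → Jun 16, 2032: 31 days (May has 31).
Jun 16, 2032 → Jul 15, 2032: 29 days.
Total: 90 days.

90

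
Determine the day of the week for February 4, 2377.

Doomsday rule: the anchor day for the 2300s is Wednesday. For year 77: 77÷12 = 6 r 5, and 5÷4 = 1, so 6+5+1 = 12.
Wednesday + 12 ≡ Monday — that's 2377's doomsday.
In February the doomsday date is Feb 28 (2377 is not a leap year).
Feb 4 is 24 days before Feb 28; 24 mod 7 = 3, so Monday − 3 = Friday.

Friday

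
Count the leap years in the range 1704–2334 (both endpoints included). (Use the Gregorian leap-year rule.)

Multiples of 4 in [1704,2334]: 158.
Of those, multiples of 100: 6 (not leap unless ÷400).
Multiples of 400: 1.
Leap years = 158 − 6 + 1 = 153.

153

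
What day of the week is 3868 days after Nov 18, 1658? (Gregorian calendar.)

Friday

First find the weekday of Nov 18, 1658. Doomsday rule: the anchor day for the 1600s is Tuesday. For year 58: 58÷12 = 4 r 10, and 10÷4 = 2, so 4+10+2 = 16.
Tuesday + 16 ≡ Thursday — that's 1658's doomsday.
In November the doomsday date is Nov 7.
Nov 18 is 11 days after Nov 7; 11 mod 7 = 4, so Thursday + 4 = Monday.
3868 mod 7 = 4, so 3868 days after a Monday is Monday + 4 = Friday.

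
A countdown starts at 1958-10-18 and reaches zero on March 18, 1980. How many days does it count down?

Oct 18, 1958 → Oct 18, 1959: 365 days.
Oct 18, 1959 → Oct 18, 1960: 366 days (Feb 29, 1960 is in that span).
Oct 18, 1960 → Oct 18, 1961: 365 days.
Oct 18, 1961 → Oct 18, 1962: 365 days.
Oct 18, 1962 → Oct 18, 1963: 365 days.
Oct 18, 1963 → Oct 18, 1964: 366 days (Feb 29, 1964 is in that span).
Oct 18, 1964 → Oct 18, 1965: 365 days.
Oct 18, 1965 → Oct 18, 1966: 365 days.
Oct 18, 1966 → Oct 18, 1967: 365 days.
Oct 18, 1967 → Oct 18, 1968: 366 days (Feb 29, 1968 is in that span).
Oct 18, 1968 → Oct 18, 1969: 365 days.
Oct 18, 1969 → Oct 18, 1970: 365 days.
Oct 18, 1970 → Oct 18, 1971: 365 days.
Oct 18, 1971 → Oct 18, 1972: 366 days (Feb 29, 1972 is in that span).
Oct 18, 1972 → Oct 18, 1973: 365 days.
Oct 18, 1973 → Oct 18, 1974: 365 days.
Oct 18, 1974 → Oct 18, 1975: 365 days.
Oct 18, 1975 → Oct 18, 1976: 366 days (Feb 29, 1976 is in that span).
Oct 18, 1976 → Oct 18, 1977: 365 days.
Oct 18, 1977 → Oct 18, 1978: 365 days.
Oct 18, 1978 → Oct 18, 1979: 365 days.
Oct 18, 1979 → Nov 18, 1979: 31 days (October has 31).
Nov 18, 1979 → Dec 18, 1979: 30 days (November has 30).
Dec 18, 1979 → Jan 18, 1980: 31 days (December has 31).
Jan 18, 1980 → Feb 18, 1980: 31 days (January has 31).
Feb 18, 1980 → Mar 18, 1980: 29 days.
Total: 7822 days.

7822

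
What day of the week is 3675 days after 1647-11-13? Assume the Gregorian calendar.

Nov 13, 1647 is a Wednesday.
3675 mod 7 = 0, so 3675 days after a Wednesday is Wednesday + 0 = Wednesday.

Wednesday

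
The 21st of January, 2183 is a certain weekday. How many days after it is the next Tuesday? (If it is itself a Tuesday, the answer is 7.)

Jan 21, 2183 is a Tuesday.
From Tuesday to the next Tuesday is 7 days.

7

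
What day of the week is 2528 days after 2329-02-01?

Feb 1, 2329 is a Friday.
2528 mod 7 = 1, so 2528 days after a Friday is Friday + 1 = Saturday.

Saturday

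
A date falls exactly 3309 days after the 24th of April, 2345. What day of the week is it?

First find the weekday of Apr 24, 2345. Doomsday rule: the anchor day for the 2300s is Wednesday. For year 45: 45÷12 = 3 r 9, and 9÷4 = 2, so 3+9+2 = 14.
Wednesday + 14 ≡ Wednesday — that's 2345's doomsday.
In April the doomsday date is Apr 4.
Apr 24 is 20 days after Apr 4; 20 mod 7 = 6, so Wednesday + 6 = Tuesday.
3309 mod 7 = 5, so 3309 days after a Tuesday is Tuesday + 5 = Sunday.

Sunday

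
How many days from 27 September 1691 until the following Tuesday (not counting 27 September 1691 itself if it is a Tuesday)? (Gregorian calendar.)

5

Sep 27, 1691 is a Thursday.
From Thursday to the next Tuesday is 5 days.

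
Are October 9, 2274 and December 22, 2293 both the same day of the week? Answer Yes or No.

From Oct 9, 2274 to Dec 22, 2293 is 7014 days.
7014 mod 7 = 0, so they are the same weekday.
(Oct 9, 2274 is a Friday; Dec 22, 2293 is a Friday.)

Yes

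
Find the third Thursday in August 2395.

August 1, 2395 is a Tuesday.
The first Thursday is therefore August 3 (2 days later).
The third Thursday is 3 + 2×7 = August 17.

August 17, 2395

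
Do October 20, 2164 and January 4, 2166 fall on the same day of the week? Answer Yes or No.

Yes

From Oct 20, 2164 to Jan 4, 2166 is 441 days.
441 mod 7 = 0, so they are the same weekday.
(Oct 20, 2164 is a Saturday; Jan 4, 2166 is a Saturday.)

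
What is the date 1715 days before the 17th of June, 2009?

October 6, 2004

−365 (one year) → Jun 17, 2008 (1350 left).
−366 (one year; includes Feb 29, 2008) → Jun 17, 2007 (984 left).
−365 (one year) → Jun 17, 2006 (619 left).
−365 (one year) → Jun 17, 2005 (254 left).
−17 → May 31, 2005 (end of May, 31 days; 237 left).
−31 → Apr 30, 2005 (end of Apr, 30 days; 206 left).
−30 → Mar 31, 2005 (end of Mar, 31 days; 176 left).
−31 → Feb 28, 2005 (end of Feb, 28 days; 145 left).
−28 → Jan 31, 2005 (end of Jan, 31 days; 117 left).
−31 → Dec 31, 2004 (end of Dec, 31 days; 86 left).
−31 → Nov 30, 2004 (end of Nov, 30 days; 55 left).
−30 → Oct 31, 2004 (end of Oct, 31 days; 25 left).
−25 → Oct 6, 2004.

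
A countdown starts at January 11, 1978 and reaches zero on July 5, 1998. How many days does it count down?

7480

Jan 11, 1978 → Jan 11, 1979: 365 days.
Jan 11, 1979 → Jan 11, 1980: 365 days.
Jan 11, 1980 → Jan 11, 1981: 366 days (Feb 29, 1980 is in that span).
Jan 11, 1981 → Jan 11, 1982: 365 days.
Jan 11, 1982 → Jan 11, 1983: 365 days.
Jan 11, 1983 → Jan 11, 1984: 365 days.
Jan 11, 1984 → Jan 11, 1985: 366 days (Feb 29, 1984 is in that span).
Jan 11, 1985 → Jan 11, 1986: 365 days.
Jan 11, 1986 → Jan 11, 1987: 365 days.
Jan 11, 1987 → Jan 11, 1988: 365 days.
Jan 11, 1988 → Jan 11, 1989: 366 days (Feb 29, 1988 is in that span).
Jan 11, 1989 → Jan 11, 1990: 365 days.
Jan 11, 1990 → Jan 11, 1991: 365 days.
Jan 11, 1991 → Jan 11, 1992: 365 days.
Jan 11, 1992 → Jan 11, 1993: 366 days (Feb 29, 1992 is in that span).
Jan 11, 1993 → Jan 11, 1994: 365 days.
Jan 11, 1994 → Jan 11, 1995: 365 days.
Jan 11, 1995 → Jan 11, 1996: 365 days.
Jan 11, 1996 → Jan 11, 1997: 366 days (Feb 29, 1996 is in that span).
Jan 11, 1997 → Jan 11, 1998: 365 days.
Jan 11, 1998 → Feb 11, 1998: 31 days (January has 31).
Feb 11, 1998 → Mar 11, 1998: 28 days (February has 28).
Mar 11, 1998 → Apr 11, 1998: 31 days (March has 31).
Apr 11, 1998 → May 11, 1998: 30 days (April has 30).
May 11, 1998 → Jun 11, 1998: 31 days (May has 31).
Jun 11, 1998 → Jul 5, 1998: 24 days.
Total: 7480 days.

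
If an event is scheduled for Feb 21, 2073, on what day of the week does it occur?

Tuesday

January 1, 2073 is a Sunday.
Jan 1, 2073 → Feb 1, 2073: 31 days (January has 31).
Feb 1, 2073 → Feb 21, 2073: 20 days.
Total: 51 days.
51 mod 7 = 2, so Sunday + 2 = Tuesday.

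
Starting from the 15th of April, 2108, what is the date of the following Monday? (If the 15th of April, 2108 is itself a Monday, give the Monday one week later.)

April 16, 2108

Apr 15, 2108 is a Sunday.
From Sunday to the next Monday is 1 day.
Apr 15, 2108 + 1 = Apr 16, 2108.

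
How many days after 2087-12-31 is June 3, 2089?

Dec 31, 2087 → Dec 31, 2088: 366 days (Feb 29, 2088 is in that span).
Dec 31, 2088 → Jan 31, 2089: 31 days (December has 31).
Jan 31, 2089 → Feb 28, 2089: 28 days (January has 31).
Feb 28, 2089 → Mar 28, 2089: 28 days (February has 28).
Mar 28, 2089 → Apr 28, 2089: 31 days (March has 31).
Apr 28, 2089 → May 28, 2089: 30 days (April has 30).
May 28, 2089 → Jun 3, 2089: 6 days.
Total: 520 days.

520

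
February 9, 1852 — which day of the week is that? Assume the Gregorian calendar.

Doomsday rule: the anchor day for the 1800s is Friday. For year 52: 52÷12 = 4 r 4, and 4÷4 = 1, so 4+4+1 = 9.
Friday + 9 ≡ Sunday — that's 1852's doomsday.
In February the doomsday date is Feb 29 (1852 is a leap year (divisible by 4)).
Feb 9 is 20 days before Feb 29; 20 mod 7 = 6, so Sunday − 6 = Monday.

Monday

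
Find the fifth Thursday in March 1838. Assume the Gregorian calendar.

March 29, 1838

March 1, 1838 is a Thursday.
The first Thursday is therefore March 1 (same day).
The fifth Thursday is 1 + 4×7 = March 29.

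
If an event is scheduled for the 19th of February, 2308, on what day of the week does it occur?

Doomsday rule: the anchor day for the 2300s is Wednesday. For year 08: 8÷12 = 0 r 8, and 8÷4 = 2, so 0+8+2 = 10.
Wednesday + 10 ≡ Saturday — that's 2308's doomsday.
In February the doomsday date is Feb 29 (2308 is a leap year (divisible by 4)).
Feb 19 is 10 days before Feb 29; 10 mod 7 = 3, so Saturday − 3 = Wednesday.

Wednesday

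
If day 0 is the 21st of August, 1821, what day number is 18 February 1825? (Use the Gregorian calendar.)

1277

Aug 21, 1821 → Aug 21, 1822: 365 days.
Aug 21, 1822 → Aug 21, 1823: 365 days.
Aug 21, 1823 → Aug 21, 1824: 366 days (Feb 29, 1824 is in that span).
Aug 21, 1824 → Sep 21, 1824: 31 days (August has 31).
Sep 21, 1824 → Oct 21, 1824: 30 days (September has 30).
Oct 21, 1824 → Nov 21, 1824: 31 days (October has 31).
Nov 21, 1824 → Dec 21, 1824: 30 days (November has 30).
Dec 21, 1824 → Jan 21, 1825: 31 days (December has 31).
Jan 21, 1825 → Feb 18, 1825: 28 days.
Total: 1277 days.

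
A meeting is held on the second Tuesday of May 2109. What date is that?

May 14, 2109

May 1, 2109 is a Wednesday.
The first Tuesday is therefore May 7 (6 days later).
The second Tuesday is 7 + 1×7 = May 14.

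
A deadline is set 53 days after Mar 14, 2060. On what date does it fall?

Mar has 31 days: +18 → Apr 1, 2060 (35 left).
Apr has 30 days: +30 → May 1, 2060 (5 left).
+5 → May 6, 2060.

May 6, 2060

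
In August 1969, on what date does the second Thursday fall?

August 1, 1969 is a Friday.
The first Thursday is therefore August 7 (6 days later).
The second Thursday is 7 + 1×7 = August 14.

August 14, 1969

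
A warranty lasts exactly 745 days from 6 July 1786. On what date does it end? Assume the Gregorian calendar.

+365 (one year) → Jul 6, 1787 (380 left).
Jul has 31 days: +26 → Aug 1, 1787 (354 left).
Aug has 31 days: +31 → Sep 1, 1787 (323 left).
Sep has 30 days: +30 → Oct 1, 1787 (293 left).
Oct has 31 days: +31 → Nov 1, 1787 (262 left).
Nov has 30 days: +30 → Dec 1, 1787 (232 left).
Dec has 31 days: +31 → Jan 1, 1788 (201 left).
Jan has 31 days: +31 → Feb 1, 1788 (170 left).
Feb has 29 days: +29 → Mar 1, 1788 (141 left).
Mar has 31 days: +31 → Apr 1, 1788 (110 left).
Apr has 30 days: +30 → May 1, 1788 (80 left).
May has 31 days: +31 → Jun 1, 1788 (49 left).
Jun has 30 days: +30 → Jul 1, 1788 (19 left).
+19 → Jul 20, 1788.

July 20, 1788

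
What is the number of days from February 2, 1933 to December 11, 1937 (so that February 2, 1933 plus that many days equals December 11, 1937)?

Feb 2, 1933 → Feb 2, 1934: 365 days.
Feb 2, 1934 → Feb 2, 1935: 365 days.
Feb 2, 1935 → Feb 2, 1936: 365 days.
Feb 2, 1936 → Feb 2, 1937: 366 days (Feb 29, 1936 is in that span).
Feb 2, 1937 → Mar 2, 1937: 28 days (February has 28).
Mar 2, 1937 → Apr 2, 1937: 31 days (March has 31).
Apr 2, 1937 → May 2, 1937: 30 days (April has 30).
May 2, 1937 → Jun 2, 1937: 31 days (May has 31).
Jun 2, 1937 → Jul 2, 1937: 30 days (June has 30).
Jul 2, 1937 → Aug 2, 1937: 31 days (July has 31).
Aug 2, 1937 → Sep 2, 1937: 31 days (August has 31).
Sep 2, 1937 → Oct 2, 1937: 30 days (September has 30).
Oct 2, 1937 → Nov 2, 1937: 31 days (October has 31).
Nov 2, 1937 → Dec 2, 1937: 30 days (November has 30).
Dec 2, 1937 → Dec 11, 1937: 9 days.
Total: 1773 days.

1773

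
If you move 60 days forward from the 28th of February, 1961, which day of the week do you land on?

First find the weekday of Feb 28, 1961. Doomsday rule: the anchor day for the 1900s is Wednesday. For year 61: 61÷12 = 5 r 1, and 1÷4 = 0, so 5+1+0 = 6.
Wednesday + 6 ≡ Tuesday — that's 1961's doomsday.
In February the doomsday date is Feb 28 (1961 is not a leap year).
Feb 28 is the doomsday itself: Tuesday.
60 mod 7 = 4, so 60 days after a Tuesday is Tuesday + 4 = Saturday.

Saturday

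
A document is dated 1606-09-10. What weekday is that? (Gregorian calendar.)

Doomsday rule: the anchor day for the 1600s is Tuesday. For year 06: 6÷12 = 0 r 6, and 6÷4 = 1, so 0+6+1 = 7.
Tuesday + 7 ≡ Tuesday — that's 1606's doomsday.
In September the doomsday date is Sep 5.
Sep 10 is 5 days after Sep 5; 5 mod 7 = 5, so Tuesday + 5 = Sunday.

Sunday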